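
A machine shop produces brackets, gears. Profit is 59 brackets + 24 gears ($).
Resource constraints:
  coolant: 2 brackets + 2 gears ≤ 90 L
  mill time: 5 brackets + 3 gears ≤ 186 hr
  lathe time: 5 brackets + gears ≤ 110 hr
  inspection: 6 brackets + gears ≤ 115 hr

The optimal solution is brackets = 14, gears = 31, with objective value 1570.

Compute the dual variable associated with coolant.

8.5

Check each constraint at x*: coolant 90/90 (tight); mill time 163/186 (slack 23); lathe time 101/110 (slack 9); inspection 115/115 (tight).
By complementary slackness, y = 0 for the non-binding constraints.
From A_Bᵀ y = c: 2·y_coolant + 6·y_inspection = 59; 2·y_coolant + 1·y_inspection = 24.
This yields shadow prices y_coolant = 8.5, y_inspection = 7.
Shadow price of coolant = 8.5.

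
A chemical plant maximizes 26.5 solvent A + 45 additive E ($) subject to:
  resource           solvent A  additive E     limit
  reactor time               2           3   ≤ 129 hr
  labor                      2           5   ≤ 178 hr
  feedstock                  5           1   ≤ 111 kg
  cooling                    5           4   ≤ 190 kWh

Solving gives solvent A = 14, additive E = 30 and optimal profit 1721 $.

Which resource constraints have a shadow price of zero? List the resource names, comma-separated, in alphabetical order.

reactor time: 118/129 (slack 11)
labor: 178/178 (binding)
feedstock: 100/111 (slack 11)
cooling: 190/190 (binding)
By complementary slackness, a constraint with positive slack has shadow price 0 → feedstock, reactor time.

feedstock, reactor time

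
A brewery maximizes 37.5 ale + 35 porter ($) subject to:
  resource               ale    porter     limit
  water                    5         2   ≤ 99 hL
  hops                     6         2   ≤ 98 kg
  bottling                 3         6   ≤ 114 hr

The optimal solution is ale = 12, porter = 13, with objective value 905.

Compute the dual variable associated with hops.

Check each constraint at x*: water 86/99 (slack 13); hops 98/98 (tight); bottling 114/114 (tight).
Slack constraints have shadow price 0 (complementary slackness).
Dual feasibility on the basic columns requires 6·y_hops + 3·y_bottling = 37.5, 2·y_hops + 6·y_bottling = 35.
This yields shadow prices y_hops = 4, y_bottling = 4.5.
Shadow price of hops = 4.

4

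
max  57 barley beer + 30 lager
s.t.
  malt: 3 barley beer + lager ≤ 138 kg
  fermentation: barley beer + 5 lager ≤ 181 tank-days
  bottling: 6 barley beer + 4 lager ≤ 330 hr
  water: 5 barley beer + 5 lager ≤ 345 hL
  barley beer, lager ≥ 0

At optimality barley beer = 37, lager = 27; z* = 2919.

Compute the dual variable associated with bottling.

5.5

Binding: malt and bottling. Non-binding: fermentation (9 unused), water (25 unused).
Slack constraints have shadow price 0 (complementary slackness).
From A_Bᵀ y = c: 3·y_malt + 6·y_bottling = 57; 1·y_malt + 4·y_bottling = 30.
→ y_malt = 8 and y_bottling = 5.5.
Shadow price of bottling = 5.5.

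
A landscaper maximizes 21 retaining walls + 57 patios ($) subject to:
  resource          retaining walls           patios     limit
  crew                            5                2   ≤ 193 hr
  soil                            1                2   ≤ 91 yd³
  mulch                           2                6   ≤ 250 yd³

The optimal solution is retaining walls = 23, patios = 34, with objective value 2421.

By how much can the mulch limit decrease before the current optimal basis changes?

Binding constraints: soil, mulch. The basis is B = [[1,2],[2,6]] with det 2.
Per unit decrease in mulch, x* moves by d = (1, -0.5).
The basis stays optimal until crew becomes binding; allowable decrease = 2.5 yd³.

2.5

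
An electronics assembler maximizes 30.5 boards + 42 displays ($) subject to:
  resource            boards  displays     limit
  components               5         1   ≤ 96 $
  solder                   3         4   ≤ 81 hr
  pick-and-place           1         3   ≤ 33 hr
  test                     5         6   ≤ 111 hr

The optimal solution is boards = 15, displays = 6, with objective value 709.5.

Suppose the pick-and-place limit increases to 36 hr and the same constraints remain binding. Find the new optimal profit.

Binding: pick-and-place and test. Non-binding: components (15 unused), solder (12 unused).
By complementary slackness, y = 0 for the non-binding constraints.
Dual feasibility on the basic columns requires 1·y_pick-and-place + 5·y_test = 30.5, 3·y_pick-and-place + 6·y_test = 42.
Solving: y_pick-and-place = 3, y_test = 5.5.
Δz = y_pick-and-place·Δb = 3 × (3) = 9, so new z* = 709.5 + 9 = 718.5.

718.5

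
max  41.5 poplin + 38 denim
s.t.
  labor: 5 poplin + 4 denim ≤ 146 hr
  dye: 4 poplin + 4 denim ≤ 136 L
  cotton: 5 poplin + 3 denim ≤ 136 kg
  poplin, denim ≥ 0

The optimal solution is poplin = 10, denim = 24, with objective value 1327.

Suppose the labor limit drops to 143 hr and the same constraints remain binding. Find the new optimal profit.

Check each constraint at x*: labor 146/146 (tight); dye 136/136 (tight); cotton 122/136 (slack 14).
Since cotton is not tight, its dual is 0.
Dual feasibility on the basic columns requires 5·y_labor + 4·y_dye = 41.5, 4·y_labor + 4·y_dye = 38.
→ y_labor = 3.5 and y_dye = 6.
Δz = y_labor·Δb = 3.5 × (-3) = -10.5, so new z* = 1327 − 10.5 = 1316.5.

1316.5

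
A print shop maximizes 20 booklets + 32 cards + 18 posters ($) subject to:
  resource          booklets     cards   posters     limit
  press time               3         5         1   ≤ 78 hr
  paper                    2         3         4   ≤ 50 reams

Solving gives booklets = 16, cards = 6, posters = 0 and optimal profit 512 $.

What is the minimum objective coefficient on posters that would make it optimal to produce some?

20

Check each constraint at x*: press time 78/78 (tight); paper 50/50 (tight).
From A_Bᵀ y = c: 3·y_press time + 2·y_paper = 20; 5·y_press time + 3·y_paper = 32.
This yields shadow prices y_press time = 4, y_paper = 4.
posters enters the basis when its profit ≥ yᵀa₃ = 4·1 + 4·4 = 20.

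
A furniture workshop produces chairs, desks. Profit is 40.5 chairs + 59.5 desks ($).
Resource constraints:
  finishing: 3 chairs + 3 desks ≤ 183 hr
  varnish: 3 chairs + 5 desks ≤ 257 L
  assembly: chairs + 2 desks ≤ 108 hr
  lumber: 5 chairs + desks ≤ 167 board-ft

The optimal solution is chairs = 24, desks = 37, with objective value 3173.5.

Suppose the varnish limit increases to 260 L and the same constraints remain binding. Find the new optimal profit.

Binding: finishing and varnish. Non-binding: assembly (10 unused), lumber (10 unused).
Slack constraints have shadow price 0 (complementary slackness).
Dual feasibility on the basic columns requires 3·y_finishing + 3·y_varnish = 40.5, 3·y_finishing + 5·y_varnish = 59.5.
→ y_finishing = 4 and y_varnish = 9.5.
Δz = y_varnish·Δb = 9.5 × (3) = 28.5, so new z* = 3173.5 + 28.5 = 3202.

3202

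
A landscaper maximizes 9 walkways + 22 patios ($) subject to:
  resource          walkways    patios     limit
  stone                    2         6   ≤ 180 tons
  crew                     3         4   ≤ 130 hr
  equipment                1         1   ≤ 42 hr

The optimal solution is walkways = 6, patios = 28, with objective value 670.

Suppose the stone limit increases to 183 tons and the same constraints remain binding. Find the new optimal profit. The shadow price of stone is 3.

679

Δb = 3, so new z* = 670 + (3)·(3) = 670 + 9 = 679.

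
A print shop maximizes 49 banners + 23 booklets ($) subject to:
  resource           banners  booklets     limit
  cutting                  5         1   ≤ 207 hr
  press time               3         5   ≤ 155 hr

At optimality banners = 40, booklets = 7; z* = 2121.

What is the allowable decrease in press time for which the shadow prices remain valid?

30.8

Binding constraints: cutting, press time. The basis is B = [[5,1],[3,5]] with det 22.
Per unit decrease in press time, x* moves by d = (0.0455, -0.2273).
The basis stays optimal until booklets reaches 0; allowable decrease = 30.8 hr.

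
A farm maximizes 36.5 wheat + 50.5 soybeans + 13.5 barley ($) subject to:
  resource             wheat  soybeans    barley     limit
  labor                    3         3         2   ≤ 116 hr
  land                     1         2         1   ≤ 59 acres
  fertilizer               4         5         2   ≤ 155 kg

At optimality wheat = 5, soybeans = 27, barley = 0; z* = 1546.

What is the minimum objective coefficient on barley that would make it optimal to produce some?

21.5

Check each constraint at x*: labor 96/116 (slack 20); land 59/59 (tight); fertilizer 155/155 (tight).
Since labor is not tight, its dual is 0.
The binding rows give the dual system: 1·y_land + 4·y_fertilizer = 36.5 and 2·y_land + 5·y_fertilizer = 50.5.
Solving: y_land = 6.5, y_fertilizer = 7.5.
barley enters the basis when its profit ≥ yᵀa₃ = 6.5·1 + 7.5·2 = 21.5.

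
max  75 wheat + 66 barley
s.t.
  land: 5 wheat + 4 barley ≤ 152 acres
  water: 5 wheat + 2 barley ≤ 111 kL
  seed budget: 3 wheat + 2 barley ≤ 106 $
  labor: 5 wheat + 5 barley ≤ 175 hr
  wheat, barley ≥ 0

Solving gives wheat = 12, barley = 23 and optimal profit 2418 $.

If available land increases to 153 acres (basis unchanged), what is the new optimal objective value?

At the optimum: land uses 152 of 152 (binding); water uses 106 of 111 (slack = 5); seed budget uses 82 of 106 (slack = 24); labor uses 175 of 175 (binding).
By complementary slackness, y = 0 for the non-binding constraints.
Dual feasibility on the basic columns requires 5·y_land + 5·y_labor = 75, 4·y_land + 5·y_labor = 66.
Solving: y_land = 9, y_labor = 6.
Δz = y_land·Δb = 9 × (1) = 9, so new z* = 2418 + 9 = 2427.

2427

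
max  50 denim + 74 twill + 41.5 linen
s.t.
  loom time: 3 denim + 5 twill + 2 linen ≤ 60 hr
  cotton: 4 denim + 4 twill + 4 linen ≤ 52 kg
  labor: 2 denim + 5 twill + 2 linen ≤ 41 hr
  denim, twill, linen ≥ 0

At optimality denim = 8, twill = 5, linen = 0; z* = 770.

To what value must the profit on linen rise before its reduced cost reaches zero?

50

Check each constraint at x*: loom time 49/60 (slack 11); cotton 52/52 (tight); labor 41/41 (tight).
By complementary slackness, y = 0 for the non-binding constraint.
From A_Bᵀ y = c: 4·y_cotton + 2·y_labor = 50; 4·y_cotton + 5·y_labor = 74.
→ y_cotton = 8.5 and y_labor = 8.
linen enters the basis when its profit ≥ yᵀa₃ = 8.5·4 + 8·2 = 50.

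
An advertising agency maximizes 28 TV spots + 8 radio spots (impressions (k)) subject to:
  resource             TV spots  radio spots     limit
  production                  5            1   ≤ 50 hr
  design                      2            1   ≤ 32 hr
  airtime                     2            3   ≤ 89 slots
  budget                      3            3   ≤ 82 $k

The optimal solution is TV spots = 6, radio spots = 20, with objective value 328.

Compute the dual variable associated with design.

Binding: production and design. Non-binding: airtime (17 unused), budget (4 unused).
Slack constraints have shadow price 0 (complementary slackness).
From A_Bᵀ y = c: 5·y_production + 2·y_design = 28; 1·y_production + 1·y_design = 8.
Solving: y_production = 4, y_design = 4.
Shadow price of design = 4.

4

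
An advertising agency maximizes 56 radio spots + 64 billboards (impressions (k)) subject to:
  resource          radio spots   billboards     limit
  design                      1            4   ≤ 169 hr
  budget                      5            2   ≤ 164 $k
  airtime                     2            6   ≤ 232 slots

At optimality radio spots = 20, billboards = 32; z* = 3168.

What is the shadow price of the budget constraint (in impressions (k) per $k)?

Binding: budget and airtime. Non-binding: design (21 unused).
Slack constraints have shadow price 0 (complementary slackness).
The binding rows give the dual system: 5·y_budget + 2·y_airtime = 56 and 2·y_budget + 6·y_airtime = 64.
→ y_budget = 8 and y_airtime = 8.
Shadow price of budget = 8.

8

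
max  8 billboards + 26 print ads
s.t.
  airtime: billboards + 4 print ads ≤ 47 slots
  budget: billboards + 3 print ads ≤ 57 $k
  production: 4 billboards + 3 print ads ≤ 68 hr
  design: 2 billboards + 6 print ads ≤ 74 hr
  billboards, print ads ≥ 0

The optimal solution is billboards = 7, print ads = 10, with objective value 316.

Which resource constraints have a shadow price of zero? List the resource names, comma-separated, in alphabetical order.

airtime: 47/47 (binding)
budget: 37/57 (slack 20)
production: 58/68 (slack 10)
design: 74/74 (binding)
By complementary slackness, a constraint with positive slack has shadow price 0 → budget, production.

budget, production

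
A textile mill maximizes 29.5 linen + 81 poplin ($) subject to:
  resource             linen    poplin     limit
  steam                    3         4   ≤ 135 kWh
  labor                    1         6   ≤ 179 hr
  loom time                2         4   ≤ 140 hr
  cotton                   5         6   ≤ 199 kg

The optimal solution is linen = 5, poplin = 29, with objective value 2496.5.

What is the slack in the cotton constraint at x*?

cotton used = 5·5 + 6·29 = 199; slack = 199 − 199 = 0.

0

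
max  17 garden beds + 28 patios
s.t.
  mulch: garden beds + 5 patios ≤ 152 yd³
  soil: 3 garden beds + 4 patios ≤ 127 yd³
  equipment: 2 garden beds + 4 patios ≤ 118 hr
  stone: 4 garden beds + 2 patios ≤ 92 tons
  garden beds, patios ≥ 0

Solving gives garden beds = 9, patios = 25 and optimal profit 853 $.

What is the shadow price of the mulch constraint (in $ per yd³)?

0

At the optimum: mulch uses 134 of 152 (slack = 18); soil uses 127 of 127 (binding); equipment uses 118 of 118 (binding); stone uses 86 of 92 (slack = 6).
By complementary slackness, y = 0 for the non-binding constraints.
The binding rows give the dual system: 3·y_soil + 2·y_equipment = 17 and 4·y_soil + 4·y_equipment = 28.
This yields shadow prices y_soil = 3, y_equipment = 4.
Shadow price of mulch = 0.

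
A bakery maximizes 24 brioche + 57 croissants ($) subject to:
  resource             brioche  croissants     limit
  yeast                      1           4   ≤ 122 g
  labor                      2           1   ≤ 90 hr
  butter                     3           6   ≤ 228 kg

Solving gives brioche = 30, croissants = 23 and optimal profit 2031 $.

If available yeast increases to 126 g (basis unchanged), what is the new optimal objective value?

2049

Check each constraint at x*: yeast 122/122 (tight); labor 83/90 (slack 7); butter 228/228 (tight).
Since labor is not tight, its dual is 0.
From A_Bᵀ y = c: 1·y_yeast + 3·y_butter = 24; 4·y_yeast + 6·y_butter = 57.
This yields shadow prices y_yeast = 4.5, y_butter = 6.5.
Δz = y_yeast·Δb = 4.5 × (4) = 18, so new z* = 2031 + 18 = 2049.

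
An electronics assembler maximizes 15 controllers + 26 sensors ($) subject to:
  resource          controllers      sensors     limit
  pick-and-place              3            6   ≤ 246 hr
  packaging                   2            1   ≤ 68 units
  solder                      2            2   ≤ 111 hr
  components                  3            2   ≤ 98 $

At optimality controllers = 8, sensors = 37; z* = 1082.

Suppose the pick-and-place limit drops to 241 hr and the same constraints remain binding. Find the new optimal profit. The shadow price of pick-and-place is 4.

1062

Δb = -5, so new z* = 1082 + (4)·(-5) = 1082 − 20 = 1062.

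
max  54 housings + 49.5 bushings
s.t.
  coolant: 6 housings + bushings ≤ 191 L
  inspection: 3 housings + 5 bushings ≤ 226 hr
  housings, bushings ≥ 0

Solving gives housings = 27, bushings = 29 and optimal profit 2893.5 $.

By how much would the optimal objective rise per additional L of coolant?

Both coolant and inspection are binding at x*.
The binding rows give the dual system: 6·y_coolant + 3·y_inspection = 54 and 1·y_coolant + 5·y_inspection = 49.5.
→ y_coolant = 4.5 and y_inspection = 9.
Shadow price of coolant = 4.5.

4.5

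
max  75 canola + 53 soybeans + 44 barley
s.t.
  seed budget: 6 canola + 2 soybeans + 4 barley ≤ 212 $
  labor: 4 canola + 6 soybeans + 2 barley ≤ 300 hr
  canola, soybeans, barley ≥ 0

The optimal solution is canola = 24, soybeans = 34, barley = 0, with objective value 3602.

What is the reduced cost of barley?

Both seed budget and labor are binding at x*.
The binding rows give the dual system: 6·y_seed budget + 4·y_labor = 75 and 2·y_seed budget + 6·y_labor = 53.
This yields shadow prices y_seed budget = 8.5, y_labor = 6.
Reduced cost of barley: c₃ − yᵀa₃ = 44 − (8.5·4 + 6·2) = 44 − 46 = -2.

-2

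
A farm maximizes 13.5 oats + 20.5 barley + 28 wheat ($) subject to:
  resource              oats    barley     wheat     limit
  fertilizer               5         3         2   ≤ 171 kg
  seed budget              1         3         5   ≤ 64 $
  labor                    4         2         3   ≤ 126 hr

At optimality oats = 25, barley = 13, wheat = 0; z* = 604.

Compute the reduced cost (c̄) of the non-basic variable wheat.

Binding: seed budget and labor. Non-binding: fertilizer (7 unused).
Slack constraints have shadow price 0 (complementary slackness).
From A_Bᵀ y = c: 1·y_seed budget + 4·y_labor = 13.5; 3·y_seed budget + 2·y_labor = 20.5.
Solving: y_seed budget = 5.5, y_labor = 2.
Reduced cost of wheat: c₃ − yᵀa₃ = 28 − (5.5·5 + 2·3) = 28 − 33.5 = -5.5.

-5.5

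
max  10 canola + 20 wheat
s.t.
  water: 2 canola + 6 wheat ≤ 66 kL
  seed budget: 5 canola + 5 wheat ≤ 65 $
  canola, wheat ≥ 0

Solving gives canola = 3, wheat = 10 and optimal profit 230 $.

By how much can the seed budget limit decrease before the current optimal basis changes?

Binding constraints: water, seed budget. The basis is B = [[2,6],[5,5]] with det -20.
Per unit decrease in seed budget, x* moves by d = (-0.3, 0.1).
The basis stays optimal until canola reaches 0; allowable decrease = 10 $.

10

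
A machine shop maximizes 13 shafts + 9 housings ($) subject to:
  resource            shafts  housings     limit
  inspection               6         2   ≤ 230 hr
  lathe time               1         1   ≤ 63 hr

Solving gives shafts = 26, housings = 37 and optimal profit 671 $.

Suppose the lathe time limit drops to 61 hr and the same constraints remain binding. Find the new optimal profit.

Check each constraint at x*: inspection 230/230 (tight); lathe time 63/63 (tight).
The binding rows give the dual system: 6·y_inspection + 1·y_lathe time = 13 and 2·y_inspection + 1·y_lathe time = 9.
→ y_inspection = 1 and y_lathe time = 7.
Δz = y_lathe time·Δb = 7 × (-2) = -14, so new z* = 671 − 14 = 657.

657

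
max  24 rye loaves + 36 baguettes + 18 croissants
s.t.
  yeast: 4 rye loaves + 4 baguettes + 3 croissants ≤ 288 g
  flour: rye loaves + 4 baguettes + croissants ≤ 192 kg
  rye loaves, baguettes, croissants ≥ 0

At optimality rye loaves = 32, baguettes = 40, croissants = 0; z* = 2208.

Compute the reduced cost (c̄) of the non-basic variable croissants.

At the optimum: yeast uses 288 of 288 (binding); flour uses 192 of 192 (binding).
The binding rows give the dual system: 4·y_yeast + 1·y_flour = 24 and 4·y_yeast + 4·y_flour = 36.
Solving: y_yeast = 5, y_flour = 4.
Reduced cost of croissants: c₃ − yᵀa₃ = 18 − (5·3 + 4·1) = 18 − 19 = -1.

-1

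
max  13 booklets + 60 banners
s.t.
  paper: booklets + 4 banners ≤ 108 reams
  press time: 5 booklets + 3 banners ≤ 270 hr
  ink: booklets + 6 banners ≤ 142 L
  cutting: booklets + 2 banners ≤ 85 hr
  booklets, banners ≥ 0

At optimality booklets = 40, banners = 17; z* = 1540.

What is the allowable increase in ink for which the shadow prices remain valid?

Binding constraints: paper, ink. The basis is B = [[1,4],[1,6]] with det 2.
Per unit increase in ink, x* moves by d = (-2, 0.5).
The basis stays optimal until booklets reaches 0; allowable increase = 20 L.

20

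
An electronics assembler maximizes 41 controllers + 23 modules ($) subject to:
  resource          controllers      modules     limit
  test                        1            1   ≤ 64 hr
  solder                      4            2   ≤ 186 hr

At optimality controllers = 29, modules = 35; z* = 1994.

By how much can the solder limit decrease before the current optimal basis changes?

58

Binding constraints: test, solder. The basis is B = [[1,1],[4,2]] with det -2.
Per unit decrease in solder, x* moves by d = (-0.5, 0.5).
The basis stays optimal until controllers reaches 0; allowable decrease = 58 hr.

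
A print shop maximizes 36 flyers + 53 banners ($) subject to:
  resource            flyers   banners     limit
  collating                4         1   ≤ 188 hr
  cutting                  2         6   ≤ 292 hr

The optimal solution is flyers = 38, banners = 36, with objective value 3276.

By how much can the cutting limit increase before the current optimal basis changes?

836

Binding constraints: collating, cutting. The basis is B = [[4,1],[2,6]] with det 22.
Per unit increase in cutting, x* moves by d = (-0.0455, 0.1818).
The basis stays optimal until flyers reaches 0; allowable increase = 836 hr.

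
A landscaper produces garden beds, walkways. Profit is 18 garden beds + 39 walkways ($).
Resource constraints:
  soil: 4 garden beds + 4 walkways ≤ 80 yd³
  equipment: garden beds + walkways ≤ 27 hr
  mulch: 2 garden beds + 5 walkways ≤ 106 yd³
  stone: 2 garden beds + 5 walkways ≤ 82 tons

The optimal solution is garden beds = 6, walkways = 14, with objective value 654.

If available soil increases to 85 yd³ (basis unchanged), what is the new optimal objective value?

659

At the optimum: soil uses 80 of 80 (binding); equipment uses 20 of 27 (slack = 7); mulch uses 82 of 106 (slack = 24); stone uses 82 of 82 (binding).
Slack constraints have shadow price 0 (complementary slackness).
Dual feasibility on the basic columns requires 4·y_soil + 2·y_stone = 18, 4·y_soil + 5·y_stone = 39.
Solving: y_soil = 1, y_stone = 7.
Δz = y_soil·Δb = 1 × (5) = 5, so new z* = 654 + 5 = 659.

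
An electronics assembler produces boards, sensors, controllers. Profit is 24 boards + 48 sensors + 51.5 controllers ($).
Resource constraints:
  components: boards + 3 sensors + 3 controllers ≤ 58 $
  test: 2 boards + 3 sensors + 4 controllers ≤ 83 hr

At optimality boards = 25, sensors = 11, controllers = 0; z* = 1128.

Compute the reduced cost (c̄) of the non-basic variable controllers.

At the optimum: components uses 58 of 58 (binding); test uses 83 of 83 (binding).
Dual feasibility on the basic columns requires 1·y_components + 2·y_test = 24, 3·y_components + 3·y_test = 48.
→ y_components = 8 and y_test = 8.
Reduced cost of controllers: c₃ − yᵀa₃ = 51.5 − (8·3 + 8·4) = 51.5 − 56 = -4.5.

-4.5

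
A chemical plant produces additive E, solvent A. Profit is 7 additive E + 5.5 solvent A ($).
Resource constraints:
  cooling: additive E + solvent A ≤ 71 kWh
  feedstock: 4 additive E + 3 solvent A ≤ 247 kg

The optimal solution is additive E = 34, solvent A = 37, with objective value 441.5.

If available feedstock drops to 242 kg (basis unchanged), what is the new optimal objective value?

434

At the optimum: cooling uses 71 of 71 (binding); feedstock uses 247 of 247 (binding).
Dual feasibility on the basic columns requires 1·y_cooling + 4·y_feedstock = 7, 1·y_cooling + 3·y_feedstock = 5.5.
→ y_cooling = 1 and y_feedstock = 1.5.
Δz = y_feedstock·Δb = 1.5 × (-5) = -7.5, so new z* = 441.5 − 7.5 = 434.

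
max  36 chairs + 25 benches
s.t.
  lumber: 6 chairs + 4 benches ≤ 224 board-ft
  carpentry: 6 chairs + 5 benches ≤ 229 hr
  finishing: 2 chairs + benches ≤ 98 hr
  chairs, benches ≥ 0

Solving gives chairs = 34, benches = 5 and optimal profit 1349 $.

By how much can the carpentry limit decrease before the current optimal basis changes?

Binding constraints: lumber, carpentry. The basis is B = [[6,4],[6,5]] with det 6.
Per unit decrease in carpentry, x* moves by d = (0.6667, -1).
The basis stays optimal until benches reaches 0; allowable decrease = 5 hr.

5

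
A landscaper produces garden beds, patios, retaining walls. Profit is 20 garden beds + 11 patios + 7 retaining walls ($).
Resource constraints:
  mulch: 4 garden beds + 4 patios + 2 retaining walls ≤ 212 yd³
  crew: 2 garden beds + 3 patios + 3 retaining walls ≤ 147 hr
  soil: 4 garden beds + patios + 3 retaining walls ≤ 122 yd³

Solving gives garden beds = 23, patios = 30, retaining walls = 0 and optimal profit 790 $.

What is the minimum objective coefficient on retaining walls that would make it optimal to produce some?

13

Check each constraint at x*: mulch 212/212 (tight); crew 136/147 (slack 11); soil 122/122 (tight).
Since crew is not tight, its dual is 0.
From A_Bᵀ y = c: 4·y_mulch + 4·y_soil = 20; 4·y_mulch + 1·y_soil = 11.
Solving: y_mulch = 2, y_soil = 3.
retaining walls enters the basis when its profit ≥ yᵀa₃ = 2·2 + 3·3 = 13.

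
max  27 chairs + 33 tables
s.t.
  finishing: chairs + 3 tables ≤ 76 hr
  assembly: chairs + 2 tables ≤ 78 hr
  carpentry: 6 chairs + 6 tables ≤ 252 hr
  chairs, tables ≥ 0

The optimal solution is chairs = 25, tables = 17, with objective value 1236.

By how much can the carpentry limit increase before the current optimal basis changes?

Binding constraints: finishing, carpentry. The basis is B = [[1,3],[6,6]] with det -12.
Per unit increase in carpentry, x* moves by d = (0.25, -0.0833).
The basis stays optimal until tables reaches 0; allowable increase = 204 hr.

204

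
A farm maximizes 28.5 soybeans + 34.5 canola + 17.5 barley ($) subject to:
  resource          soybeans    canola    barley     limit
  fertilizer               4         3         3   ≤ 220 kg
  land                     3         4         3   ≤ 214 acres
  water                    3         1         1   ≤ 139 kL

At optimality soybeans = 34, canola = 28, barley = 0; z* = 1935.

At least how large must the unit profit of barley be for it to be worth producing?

Binding: fertilizer and land. Non-binding: water (9 unused).
Slack constraints have shadow price 0 (complementary slackness).
From A_Bᵀ y = c: 4·y_fertilizer + 3·y_land = 28.5; 3·y_fertilizer + 4·y_land = 34.5.
→ y_fertilizer = 1.5 and y_land = 7.5.
barley enters the basis when its profit ≥ yᵀa₃ = 1.5·3 + 7.5·3 = 27.

27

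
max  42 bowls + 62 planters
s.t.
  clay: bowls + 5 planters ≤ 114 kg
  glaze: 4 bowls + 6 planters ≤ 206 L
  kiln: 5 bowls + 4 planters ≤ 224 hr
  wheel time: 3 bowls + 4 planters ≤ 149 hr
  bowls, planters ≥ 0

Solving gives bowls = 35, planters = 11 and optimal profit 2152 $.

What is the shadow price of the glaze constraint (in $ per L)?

Binding: glaze and wheel time. Non-binding: clay (24 unused), kiln (5 unused).
Since clay, kiln are not tight, their duals are 0.
Dual feasibility on the basic columns requires 4·y_glaze + 3·y_wheel time = 42, 6·y_glaze + 4·y_wheel time = 62.
This yields shadow prices y_glaze = 9, y_wheel time = 2.
Shadow price of glaze = 9.

9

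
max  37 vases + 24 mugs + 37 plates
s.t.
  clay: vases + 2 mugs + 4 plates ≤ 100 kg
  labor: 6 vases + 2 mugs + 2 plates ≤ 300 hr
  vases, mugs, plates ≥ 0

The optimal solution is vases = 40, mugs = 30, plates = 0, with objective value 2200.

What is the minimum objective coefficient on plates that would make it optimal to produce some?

38

Check each constraint at x*: clay 100/100 (tight); labor 300/300 (tight).
Dual feasibility on the basic columns requires 1·y_clay + 6·y_labor = 37, 2·y_clay + 2·y_labor = 24.
→ y_clay = 7 and y_labor = 5.
plates enters the basis when its profit ≥ yᵀa₃ = 7·4 + 5·2 = 38.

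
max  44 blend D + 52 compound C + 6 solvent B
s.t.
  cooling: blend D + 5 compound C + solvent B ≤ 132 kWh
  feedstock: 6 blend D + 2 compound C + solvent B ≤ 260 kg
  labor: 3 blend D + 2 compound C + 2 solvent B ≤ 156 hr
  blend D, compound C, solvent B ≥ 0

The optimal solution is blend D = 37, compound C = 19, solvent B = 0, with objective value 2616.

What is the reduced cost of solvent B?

-8

At the optimum: cooling uses 132 of 132 (binding); feedstock uses 260 of 260 (binding); labor uses 149 of 156 (slack = 7).
Slack constraints have shadow price 0 (complementary slackness).
From A_Bᵀ y = c: 1·y_cooling + 6·y_feedstock = 44; 5·y_cooling + 2·y_feedstock = 52.
→ y_cooling = 8 and y_feedstock = 6.
Reduced cost of solvent B: c₃ − yᵀa₃ = 6 − (8·1 + 6·1) = 6 − 14 = -8.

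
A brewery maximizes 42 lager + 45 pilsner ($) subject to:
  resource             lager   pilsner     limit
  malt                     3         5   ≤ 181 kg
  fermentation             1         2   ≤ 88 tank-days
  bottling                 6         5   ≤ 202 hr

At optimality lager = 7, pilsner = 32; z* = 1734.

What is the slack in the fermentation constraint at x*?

17

fermentation used = 1·7 + 2·32 = 71; slack = 88 − 71 = 17.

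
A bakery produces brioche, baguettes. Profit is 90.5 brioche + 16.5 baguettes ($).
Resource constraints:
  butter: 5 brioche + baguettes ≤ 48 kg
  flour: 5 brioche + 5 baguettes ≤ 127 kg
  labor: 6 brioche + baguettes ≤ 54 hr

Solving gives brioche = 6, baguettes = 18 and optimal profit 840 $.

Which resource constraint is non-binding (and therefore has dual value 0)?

butter: 48/48 (binding)
flour: 120/127 (slack 7)
labor: 54/54 (binding)
By complementary slackness, a constraint with positive slack has shadow price 0 → flour.

flour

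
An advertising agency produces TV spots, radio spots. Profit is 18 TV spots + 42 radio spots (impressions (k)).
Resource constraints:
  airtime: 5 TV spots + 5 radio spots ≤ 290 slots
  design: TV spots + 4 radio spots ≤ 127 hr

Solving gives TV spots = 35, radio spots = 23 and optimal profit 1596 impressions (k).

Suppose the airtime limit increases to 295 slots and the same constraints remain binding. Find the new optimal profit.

Both airtime and design are binding at x*.
Dual feasibility on the basic columns requires 5·y_airtime + 1·y_design = 18, 5·y_airtime + 4·y_design = 42.
Solving: y_airtime = 2, y_design = 8.
Δz = y_airtime·Δb = 2 × (5) = 10, so new z* = 1596 + 10 = 1606.

1606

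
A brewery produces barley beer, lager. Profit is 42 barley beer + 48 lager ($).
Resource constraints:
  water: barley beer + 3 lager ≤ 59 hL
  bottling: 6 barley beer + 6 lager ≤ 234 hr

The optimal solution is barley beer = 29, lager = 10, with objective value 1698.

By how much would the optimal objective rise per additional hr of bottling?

6.5

Check each constraint at x*: water 59/59 (tight); bottling 234/234 (tight).
From A_Bᵀ y = c: 1·y_water + 6·y_bottling = 42; 3·y_water + 6·y_bottling = 48.
→ y_water = 3 and y_bottling = 6.5.
Shadow price of bottling = 6.5.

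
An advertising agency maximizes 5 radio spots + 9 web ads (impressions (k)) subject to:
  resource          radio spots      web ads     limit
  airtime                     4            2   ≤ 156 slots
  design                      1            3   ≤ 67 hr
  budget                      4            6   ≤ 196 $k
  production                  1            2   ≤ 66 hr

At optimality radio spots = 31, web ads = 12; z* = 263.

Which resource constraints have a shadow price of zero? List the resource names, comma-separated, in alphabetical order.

airtime, production

airtime: 148/156 (slack 8)
design: 67/67 (binding)
budget: 196/196 (binding)
production: 55/66 (slack 11)
By complementary slackness, a constraint with positive slack has shadow price 0 → airtime, production.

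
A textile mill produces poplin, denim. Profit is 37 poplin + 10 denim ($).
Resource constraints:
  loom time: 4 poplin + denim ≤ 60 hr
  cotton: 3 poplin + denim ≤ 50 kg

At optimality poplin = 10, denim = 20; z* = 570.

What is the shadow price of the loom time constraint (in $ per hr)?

Check each constraint at x*: loom time 60/60 (tight); cotton 50/50 (tight).
From A_Bᵀ y = c: 4·y_loom time + 3·y_cotton = 37; 1·y_loom time + 1·y_cotton = 10.
This yields shadow prices y_loom time = 7, y_cotton = 3.
Shadow price of loom time = 7.

7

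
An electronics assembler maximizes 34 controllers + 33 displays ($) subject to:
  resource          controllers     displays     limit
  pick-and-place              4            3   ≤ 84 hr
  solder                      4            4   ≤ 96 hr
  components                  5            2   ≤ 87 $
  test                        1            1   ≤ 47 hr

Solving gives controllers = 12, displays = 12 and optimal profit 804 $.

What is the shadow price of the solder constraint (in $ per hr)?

At the optimum: pick-and-place uses 84 of 84 (binding); solder uses 96 of 96 (binding); components uses 84 of 87 (slack = 3); test uses 24 of 47 (slack = 23).
Slack constraints have shadow price 0 (complementary slackness).
The binding rows give the dual system: 4·y_pick-and-place + 4·y_solder = 34 and 3·y_pick-and-place + 4·y_solder = 33.
Solving: y_pick-and-place = 1, y_solder = 7.5.
Shadow price of solder = 7.5.

7.5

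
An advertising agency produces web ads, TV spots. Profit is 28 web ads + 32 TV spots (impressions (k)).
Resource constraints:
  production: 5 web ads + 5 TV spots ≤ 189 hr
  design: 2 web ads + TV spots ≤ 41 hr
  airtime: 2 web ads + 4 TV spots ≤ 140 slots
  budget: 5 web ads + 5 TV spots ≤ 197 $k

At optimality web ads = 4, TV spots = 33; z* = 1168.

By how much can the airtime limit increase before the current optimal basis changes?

4.8

Binding constraints: design, airtime. The basis is B = [[2,1],[2,4]] with det 6.
Per unit increase in airtime, x* moves by d = (-0.1667, 0.3333).
The basis stays optimal until production becomes binding; allowable increase = 4.8 slots.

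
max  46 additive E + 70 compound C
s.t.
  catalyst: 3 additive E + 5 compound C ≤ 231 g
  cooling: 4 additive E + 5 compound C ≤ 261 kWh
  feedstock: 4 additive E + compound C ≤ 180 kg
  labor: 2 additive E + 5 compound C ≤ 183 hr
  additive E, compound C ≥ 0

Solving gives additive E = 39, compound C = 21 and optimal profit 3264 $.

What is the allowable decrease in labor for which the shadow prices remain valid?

Binding constraints: cooling, labor. The basis is B = [[4,5],[2,5]] with det 10.
Per unit decrease in labor, x* moves by d = (0.5, -0.4).
The basis stays optimal until feedstock becomes binding; allowable decrease = 1.875 hr.

1.875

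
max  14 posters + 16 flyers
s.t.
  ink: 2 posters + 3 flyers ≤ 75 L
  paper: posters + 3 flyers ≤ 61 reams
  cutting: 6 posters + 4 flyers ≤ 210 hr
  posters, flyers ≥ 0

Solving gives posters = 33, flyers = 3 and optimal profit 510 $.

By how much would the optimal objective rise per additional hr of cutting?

1

Check each constraint at x*: ink 75/75 (tight); paper 42/61 (slack 19); cutting 210/210 (tight).
Slack constraints have shadow price 0 (complementary slackness).
Dual feasibility on the basic columns requires 2·y_ink + 6·y_cutting = 14, 3·y_ink + 4·y_cutting = 16.
Solving: y_ink = 4, y_cutting = 1.
Shadow price of cutting = 1.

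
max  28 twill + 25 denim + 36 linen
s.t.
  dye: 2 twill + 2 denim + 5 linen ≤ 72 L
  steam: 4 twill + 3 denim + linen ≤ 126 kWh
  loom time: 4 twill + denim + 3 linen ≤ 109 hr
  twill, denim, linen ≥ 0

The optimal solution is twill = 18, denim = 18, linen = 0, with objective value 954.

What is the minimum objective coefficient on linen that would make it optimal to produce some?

43

At the optimum: dye uses 72 of 72 (binding); steam uses 126 of 126 (binding); loom time uses 90 of 109 (slack = 19).
Slack constraints have shadow price 0 (complementary slackness).
From A_Bᵀ y = c: 2·y_dye + 4·y_steam = 28; 2·y_dye + 3·y_steam = 25.
→ y_dye = 8 and y_steam = 3.
linen enters the basis when its profit ≥ yᵀa₃ = 8·5 + 3·1 = 43.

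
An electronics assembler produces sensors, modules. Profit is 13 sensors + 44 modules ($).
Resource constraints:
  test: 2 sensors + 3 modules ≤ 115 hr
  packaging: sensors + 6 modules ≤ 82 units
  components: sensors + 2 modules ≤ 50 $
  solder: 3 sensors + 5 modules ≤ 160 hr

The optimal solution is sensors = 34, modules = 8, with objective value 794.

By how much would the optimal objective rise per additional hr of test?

0

Binding: packaging and components. Non-binding: test (23 unused), solder (18 unused).
Since test, solder are not tight, their duals are 0.
From A_Bᵀ y = c: 1·y_packaging + 1·y_components = 13; 6·y_packaging + 2·y_components = 44.
→ y_packaging = 4.5 and y_components = 8.5.
Shadow price of test = 0.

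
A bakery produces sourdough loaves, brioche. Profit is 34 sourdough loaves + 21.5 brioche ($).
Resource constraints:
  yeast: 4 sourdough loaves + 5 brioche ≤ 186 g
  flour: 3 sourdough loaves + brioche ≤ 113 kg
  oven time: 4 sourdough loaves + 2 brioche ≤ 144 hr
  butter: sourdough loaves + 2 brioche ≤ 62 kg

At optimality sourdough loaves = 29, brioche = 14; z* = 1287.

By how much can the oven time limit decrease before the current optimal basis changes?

20

Binding constraints: yeast, oven time. The basis is B = [[4,5],[4,2]] with det -12.
Per unit decrease in oven time, x* moves by d = (-0.4167, 0.3333).
The basis stays optimal until butter becomes binding; allowable decrease = 20 hr.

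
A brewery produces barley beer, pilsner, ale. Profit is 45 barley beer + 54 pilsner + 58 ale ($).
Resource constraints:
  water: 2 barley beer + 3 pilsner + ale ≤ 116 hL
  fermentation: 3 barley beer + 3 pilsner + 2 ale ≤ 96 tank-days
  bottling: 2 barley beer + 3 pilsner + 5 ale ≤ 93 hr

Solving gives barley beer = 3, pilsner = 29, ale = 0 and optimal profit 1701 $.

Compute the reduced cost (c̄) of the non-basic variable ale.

Check each constraint at x*: water 93/116 (slack 23); fermentation 96/96 (tight); bottling 93/93 (tight).
Slack constraints have shadow price 0 (complementary slackness).
The binding rows give the dual system: 3·y_fermentation + 2·y_bottling = 45 and 3·y_fermentation + 3·y_bottling = 54.
→ y_fermentation = 9 and y_bottling = 9.
Reduced cost of ale: c₃ − yᵀa₃ = 58 − (9·2 + 9·5) = 58 − 63 = -5.

-5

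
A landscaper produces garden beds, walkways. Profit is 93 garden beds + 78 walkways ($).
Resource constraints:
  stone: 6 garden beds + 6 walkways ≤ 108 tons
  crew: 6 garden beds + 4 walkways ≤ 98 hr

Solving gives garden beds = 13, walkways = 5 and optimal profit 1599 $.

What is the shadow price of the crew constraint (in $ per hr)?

Both stone and crew are binding at x*.
The binding rows give the dual system: 6·y_stone + 6·y_crew = 93 and 6·y_stone + 4·y_crew = 78.
Solving: y_stone = 8, y_crew = 7.5.
Shadow price of crew = 7.5.

7.5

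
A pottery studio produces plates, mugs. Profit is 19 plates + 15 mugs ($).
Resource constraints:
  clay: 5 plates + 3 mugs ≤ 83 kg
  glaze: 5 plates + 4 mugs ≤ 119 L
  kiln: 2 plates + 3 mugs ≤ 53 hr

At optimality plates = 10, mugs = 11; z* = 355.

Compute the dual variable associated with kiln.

Check each constraint at x*: clay 83/83 (tight); glaze 94/119 (slack 25); kiln 53/53 (tight).
By complementary slackness, y = 0 for the non-binding constraint.
Dual feasibility on the basic columns requires 5·y_clay + 2·y_kiln = 19, 3·y_clay + 3·y_kiln = 15.
Solving: y_clay = 3, y_kiln = 2.
Shadow price of kiln = 2.

2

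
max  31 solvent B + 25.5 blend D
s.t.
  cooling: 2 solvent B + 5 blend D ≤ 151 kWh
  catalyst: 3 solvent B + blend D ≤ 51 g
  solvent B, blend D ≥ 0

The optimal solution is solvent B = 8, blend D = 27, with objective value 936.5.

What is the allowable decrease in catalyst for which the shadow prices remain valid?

20.8

Binding constraints: cooling, catalyst. The basis is B = [[2,5],[3,1]] with det -13.
Per unit decrease in catalyst, x* moves by d = (-0.3846, 0.1538).
The basis stays optimal until solvent B reaches 0; allowable decrease = 20.8 g.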